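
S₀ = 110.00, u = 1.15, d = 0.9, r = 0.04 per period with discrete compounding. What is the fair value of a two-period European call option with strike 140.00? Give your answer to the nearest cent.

1.59

Risk-neutral probability p = (1 + 0.04 − 0.9)/(1.15 − 0.9) = 0.1400/0.2500 = 0.5600
Terminal stock prices: S_uu = 145.5, S_ud = 113.8, S_dd = 89.1
Terminal payoffs (S − K): max(5.475, 0) = 5.475, max(-26.15, 0) = 0, max(-50.9, 0) = 0
Node u (S = 126.5): V_u = 1/1.04·[0.5600·5.4750 + 0.4400·0.0000] = 2.9481
Node d (S = 99): V_d = 1/1.04·[0.5600·0.0000 + 0.4400·0.0000] = 0.0000
Node 0 (S = 110): V_0 = 1/1.04·[0.5600·2.9481 + 0.4400·0.0000] = 1.5874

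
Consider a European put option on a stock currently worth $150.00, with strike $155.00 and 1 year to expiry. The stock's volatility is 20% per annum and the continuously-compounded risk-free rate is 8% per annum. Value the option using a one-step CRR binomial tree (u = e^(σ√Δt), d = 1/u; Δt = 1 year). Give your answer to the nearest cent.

$10.19

CRR parameters: u = e^(σ√Δt) = e^(0.2·√1) = 1.2214, d = 1/u = 0.8187
Per-period rate: rΔt = 0.08·1 = 0.08, so R = e^0.08 = 1.0833
Risk-neutral probability p = (e^0.08 − 0.8187)/(1.2214 − 0.8187) = 0.2646/0.4027 = 0.6570
Terminal stock prices: S_u = 183.2, S_d = 122.8
Terminal payoffs (K − S): max(-28.21, 0) = 0, max(32.19, 0) = 32.19
Node 0 (S = 150): V_0 = e^(−0.08)·[0.6570·0.0000 + 0.3430·32.1904] = 10.1923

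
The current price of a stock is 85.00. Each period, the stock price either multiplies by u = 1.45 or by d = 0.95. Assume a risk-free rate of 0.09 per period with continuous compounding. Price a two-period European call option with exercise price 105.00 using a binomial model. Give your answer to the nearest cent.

Risk-neutral probability p = (e^0.09 − 0.95)/(1.45 − 0.95) = 0.1442/0.5000 = 0.2883
Terminal stock prices: S_uu = 178.7, S_ud = 117.1, S_dd = 76.71
Terminal payoffs (S − K): max(73.71, 0) = 73.71, max(12.09, 0) = 12.09, max(-28.29, 0) = 0
Node u (S = 123.2): V_u = e^(−0.09)·[0.2883·73.7125 + 0.7117·12.0875] = 27.2872
Node d (S = 80.75): V_d = e^(−0.09)·[0.2883·12.0875 + 0.7117·0.0000] = 3.1854
Node 0 (S = 85): V_0 = e^(−0.09)·[0.2883·27.2872 + 0.7117·3.1854] = 9.2628

9.26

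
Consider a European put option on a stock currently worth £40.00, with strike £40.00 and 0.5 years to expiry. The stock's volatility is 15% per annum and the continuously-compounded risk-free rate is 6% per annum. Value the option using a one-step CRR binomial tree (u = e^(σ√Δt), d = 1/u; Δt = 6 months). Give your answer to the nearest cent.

£1.50

CRR parameters: u = e^(σ√Δt) = e^(0.15·√0.5) = 1.1119, d = 1/u = 0.8994
Per-period rate: rΔt = 0.06·0.5 = 0.03, so R = e^0.03 = 1.0305
Risk-neutral probability p = (e^0.03 − 0.8994)/(1.1119 − 0.8994) = 0.1311/0.2125 = 0.6168
Terminal stock prices: S_u = 44.48, S_d = 35.97
Terminal payoffs (K − S): max(-4.476, 0) = 0, max(4.025, 0) = 4.025
Node 0 (S = 40): V_0 = e^(−0.03)·[0.6168·0.0000 + 0.3832·4.0254] = 1.4969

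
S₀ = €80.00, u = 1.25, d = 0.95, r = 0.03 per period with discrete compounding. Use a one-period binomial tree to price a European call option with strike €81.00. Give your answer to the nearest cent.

Risk-neutral probability p = (1 + 0.03 − 0.95)/(1.25 − 0.95) = 0.0800/0.3000 = 0.2667
Terminal stock prices: S_u = 100, S_d = 76
Terminal payoffs (S − K): max(19, 0) = 19, max(-5, 0) = 0
Node 0 (S = 80): V_0 = 1/1.03·[0.2667·19.0000 + 0.7333·0.0000] = 4.9191

€4.92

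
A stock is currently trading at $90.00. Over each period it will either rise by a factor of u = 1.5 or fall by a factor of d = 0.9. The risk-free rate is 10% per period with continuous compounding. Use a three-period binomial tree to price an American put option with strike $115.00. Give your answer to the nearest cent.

Risk-neutral probability p = (e^0.1 − 0.9)/(1.5 − 0.9) = 0.2052/0.6000 = 0.3420
Terminal stock prices: S_uuu = 303.8, S_uud = 182.2, S_udd = 109.4, S_ddd = 65.61
Terminal payoffs (K − S): max(-188.8, 0) = 0, max(-67.25, 0) = 0, max(5.65, 0) = 5.65, max(49.39, 0) = 49.39
Node uu (S = 202.5): continuation = e^(−0.1)·[0.3420·0.0000 + 0.6580·0.0000] = 0.0000; exercise value = 0.0000 ≤ continuation, so V_uu = 0.0000
Node ud (S = 121.5): continuation = e^(−0.1)·[0.3420·0.0000 + 0.6580·5.6500] = 3.3642; exercise value = 0.0000 ≤ continuation, so V_ud = 3.3642
Node dd (S = 72.9): continuation = e^(−0.1)·[0.3420·5.6500 + 0.6580·49.3900] = 31.1563; exercise value = 42.1000 > continuation, so V_dd = 42.1000 (exercise)
Node u (S = 135): continuation = e^(−0.1)·[0.3420·0.0000 + 0.6580·3.3642] = 2.0031; exercise value = 0.0000 ≤ continuation, so V_u = 2.0031
Node d (S = 81): continuation = e^(−0.1)·[0.3420·3.3642 + 0.6580·42.1000] = 26.1084; exercise value = 34.0000 > continuation, so V_d = 34.0000 (exercise)
Node 0 (S = 90): continuation = e^(−0.1)·[0.3420·2.0031 + 0.6580·34.0000] = 20.8643; exercise value = 25.0000 > continuation, so V_0 = 25.0000 (exercise)

$25.00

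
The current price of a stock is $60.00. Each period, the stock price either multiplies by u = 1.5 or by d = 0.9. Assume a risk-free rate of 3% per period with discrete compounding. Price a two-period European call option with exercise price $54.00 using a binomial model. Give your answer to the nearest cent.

$12.22

Risk-neutral probability p = (1 + 0.03 − 0.9)/(1.5 − 0.9) = 0.1300/0.6000 = 0.2167
Terminal stock prices: S_uu = 135, S_ud = 81, S_dd = 48.6
Terminal payoffs (S − K): max(81, 0) = 81, max(27, 0) = 27, max(-5.4, 0) = 0
Node u (S = 90): V_u = 1/1.03·[0.2167·81.0000 + 0.7833·27.0000] = 37.5728
Node d (S = 54): V_d = 1/1.03·[0.2167·27.0000 + 0.7833·0.0000] = 5.6796
Node 0 (S = 60): V_0 = 1/1.03·[0.2167·37.5728 + 0.7833·5.6796] = 12.2231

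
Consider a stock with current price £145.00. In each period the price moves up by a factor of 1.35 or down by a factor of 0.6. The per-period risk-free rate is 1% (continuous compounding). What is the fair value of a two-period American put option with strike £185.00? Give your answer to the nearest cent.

Risk-neutral probability p = (e^0.01 − 0.6)/(1.35 − 0.6) = 0.4101/0.7500 = 0.5467
Terminal stock prices: S_uu = 264.3, S_ud = 117.4, S_dd = 52.2
Terminal payoffs (K − S): max(-79.26, 0) = 0, max(67.55, 0) = 67.55, max(132.8, 0) = 132.8
Node u (S = 195.8): continuation = e^(−0.01)·[0.5467·0.0000 + 0.4533·67.5500] = 30.3135; exercise value = 0.0000 ≤ continuation, so V_u = 30.3135
Node d (S = 87): continuation = e^(−0.01)·[0.5467·67.5500 + 0.4533·132.8000] = 96.1592; exercise value = 98.0000 > continuation, so V_d = 98.0000 (exercise)
Node 0 (S = 145): continuation = e^(−0.01)·[0.5467·30.3135 + 0.4533·98.0000] = 60.3866; exercise value = 40.0000 ≤ continuation, so V_0 = 60.3866

£60.39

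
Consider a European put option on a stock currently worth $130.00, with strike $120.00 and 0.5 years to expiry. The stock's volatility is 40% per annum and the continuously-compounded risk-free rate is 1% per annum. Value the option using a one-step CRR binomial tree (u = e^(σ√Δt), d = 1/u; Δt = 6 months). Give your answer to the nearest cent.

CRR parameters: u = e^(σ√Δt) = e^(0.4·√0.5) = 1.3269, d = 1/u = 0.7536
Per-period rate: rΔt = 0.01·0.5 = 0.005, so R = e^0.005 = 1.0050
Risk-neutral probability p = (e^0.005 − 0.7536)/(1.3269 − 0.7536) = 0.2514/0.5733 = 0.4385
Terminal stock prices: S_u = 172.5, S_d = 97.97
Terminal payoffs (K − S): max(-52.5, 0) = 0, max(22.03, 0) = 22.03
Node 0 (S = 130): V_0 = e^(−0.005)·[0.4385·0.0000 + 0.5615·22.0270] = 12.3065

$12.31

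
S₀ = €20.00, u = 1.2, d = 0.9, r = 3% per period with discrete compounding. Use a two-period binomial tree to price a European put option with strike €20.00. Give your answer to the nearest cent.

€1.15

Risk-neutral probability p = (1 + 0.03 − 0.9)/(1.2 − 0.9) = 0.1300/0.3000 = 0.4333
Terminal stock prices: S_uu = 28.8, S_ud = 21.6, S_dd = 16.2
Terminal payoffs (K − S): max(-8.8, 0) = 0, max(-1.6, 0) = 0, max(3.8, 0) = 3.8
Node u (S = 24): V_u = 1/1.03·[0.4333·0.0000 + 0.5667·0.0000] = 0.0000
Node d (S = 18): V_d = 1/1.03·[0.4333·0.0000 + 0.5667·3.8000] = 2.0906
Node 0 (S = 20): V_0 = 1/1.03·[0.4333·0.0000 + 0.5667·2.0906] = 1.1502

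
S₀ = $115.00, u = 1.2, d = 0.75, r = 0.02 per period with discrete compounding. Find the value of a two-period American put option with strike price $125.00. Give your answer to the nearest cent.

Risk-neutral probability p = (1 + 0.02 − 0.75)/(1.2 − 0.75) = 0.2700/0.4500 = 0.6000
Terminal stock prices: S_uu = 165.6, S_ud = 103.5, S_dd = 64.69
Terminal payoffs (K − S): max(-40.6, 0) = 0, max(21.5, 0) = 21.5, max(60.31, 0) = 60.31
Node u (S = 138): continuation = 1/1.02·[0.6000·0.0000 + 0.4000·21.5000] = 8.4314; exercise value = 0.0000 ≤ continuation, so V_u = 8.4314
Node d (S = 86.25): continuation = 1/1.02·[0.6000·21.5000 + 0.4000·60.3125] = 36.2990; exercise value = 38.7500 > continuation, so V_d = 38.7500 (exercise)
Node 0 (S = 115): continuation = 1/1.02·[0.6000·8.4314 + 0.4000·38.7500] = 20.1557; exercise value = 10.0000 ≤ continuation, so V_0 = 20.1557

$20.16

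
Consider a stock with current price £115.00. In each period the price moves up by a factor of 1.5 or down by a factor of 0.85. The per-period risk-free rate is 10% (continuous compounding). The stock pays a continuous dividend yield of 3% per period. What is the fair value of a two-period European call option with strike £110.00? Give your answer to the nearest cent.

£27.77

Per-period risk-free factor R = e^0.1 = 1.1052; dividend-adjusted growth = e^(0.1−0.03) = 1.0725.
Risk-neutral probability p = (1.0725 − 0.85)/(1.5 − 0.85) = 0.2225/0.6500 = 0.3423
Terminal stock prices: S_uu = 258.8, S_ud = 146.6, S_dd = 83.09
Terminal payoffs (S − K): max(148.8, 0) = 148.8, max(36.62, 0) = 36.62, max(-26.91, 0) = 0
Node u (S = 172.5): V_u = e^(−0.1)·[0.3423·148.7500 + 0.6577·36.6250] = 67.8697
Node d (S = 97.75): V_d = e^(−0.1)·[0.3423·36.6250 + 0.6577·0.0000] = 11.3444
Node 0 (S = 115): V_0 = e^(−0.1)·[0.3423·67.8697 + 0.6577·11.3444] = 27.7732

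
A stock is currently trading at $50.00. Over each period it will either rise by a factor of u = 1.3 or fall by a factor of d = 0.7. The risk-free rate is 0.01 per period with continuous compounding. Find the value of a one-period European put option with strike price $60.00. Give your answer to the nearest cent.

Risk-neutral probability p = (e^0.01 − 0.7)/(1.3 − 0.7) = 0.3101/0.6000 = 0.5168
Terminal stock prices: S_u = 65, S_d = 35
Terminal payoffs (K − S): max(-5, 0) = 0, max(25, 0) = 25
Node 0 (S = 50): V_0 = e^(−0.01)·[0.5168·0.0000 + 0.4832·25.0000] = 11.9610

$11.96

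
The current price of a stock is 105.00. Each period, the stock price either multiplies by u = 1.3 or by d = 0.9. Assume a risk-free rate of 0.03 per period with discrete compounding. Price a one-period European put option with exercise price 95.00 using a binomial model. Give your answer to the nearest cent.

Risk-neutral probability p = (1 + 0.03 − 0.9)/(1.3 − 0.9) = 0.1300/0.4000 = 0.3250
Terminal stock prices: S_u = 136.5, S_d = 94.5
Terminal payoffs (K − S): max(-41.5, 0) = 0, max(0.5, 0) = 0.5
Node 0 (S = 105): V_0 = 1/1.03·[0.3250·0.0000 + 0.6750·0.5000] = 0.3277

0.33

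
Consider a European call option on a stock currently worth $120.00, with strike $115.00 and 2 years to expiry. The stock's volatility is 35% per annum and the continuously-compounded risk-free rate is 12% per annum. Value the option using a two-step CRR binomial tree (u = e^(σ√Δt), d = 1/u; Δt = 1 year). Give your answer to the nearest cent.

CRR parameters: u = e^(σ√Δt) = e^(0.35·√1) = 1.4191, d = 1/u = 0.7047
Per-period rate: rΔt = 0.12·1 = 0.12, so R = e^0.12 = 1.1275
Risk-neutral probability p = (e^0.12 − 0.7047)/(1.4191 − 0.7047) = 0.4228/0.7144 = 0.5919
Terminal stock prices: S_uu = 241.7, S_ud = 120, S_dd = 59.59
Terminal payoffs (S − K): max(126.7, 0) = 126.7, max(5, 0) = 5, max(-55.41, 0) = 0
Node u (S = 170.3): V_u = e^(−0.12)·[0.5919·126.6503 + 0.4081·5.0000] = 68.2923
Node d (S = 84.56): V_d = e^(−0.12)·[0.5919·5.0000 + 0.4081·0.0000] = 2.6246
Node 0 (S = 120): V_0 = e^(−0.12)·[0.5919·68.2923 + 0.4081·2.6246] = 36.7986

$36.80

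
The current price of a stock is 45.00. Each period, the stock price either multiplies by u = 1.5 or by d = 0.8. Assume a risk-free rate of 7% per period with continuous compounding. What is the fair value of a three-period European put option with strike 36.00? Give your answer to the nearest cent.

2.39

Risk-neutral probability p = (e^0.07 − 0.8)/(1.5 − 0.8) = 0.2725/0.7000 = 0.3893
Terminal stock prices: S_uuu = 151.9, S_uud = 81, S_udd = 43.2, S_ddd = 23.04
Terminal payoffs (K − S): max(-115.9, 0) = 0, max(-45, 0) = 0, max(-7.2, 0) = 0, max(12.96, 0) = 12.96
Node uu (S = 101.2): V_uu = e^(−0.07)·[0.3893·0.0000 + 0.6107·0.0000] = 0.0000
Node ud (S = 54): V_ud = e^(−0.07)·[0.3893·0.0000 + 0.6107·0.0000] = 0.0000
Node dd (S = 28.8): V_dd = e^(−0.07)·[0.3893·0.0000 + 0.6107·12.9600] = 7.3796
Node u (S = 67.5): V_u = e^(−0.07)·[0.3893·0.0000 + 0.6107·0.0000] = 0.0000
Node d (S = 36): V_d = e^(−0.07)·[0.3893·0.0000 + 0.6107·7.3796] = 4.2021
Node 0 (S = 45): V_0 = e^(−0.07)·[0.3893·0.0000 + 0.6107·4.2021] = 2.3927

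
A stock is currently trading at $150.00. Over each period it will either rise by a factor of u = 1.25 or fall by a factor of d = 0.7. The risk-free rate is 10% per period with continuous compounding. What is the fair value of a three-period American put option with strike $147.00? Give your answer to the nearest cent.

$12.51

Risk-neutral probability p = (e^0.1 − 0.7)/(1.25 − 0.7) = 0.4052/0.5500 = 0.7367
Terminal stock prices: S_uuu = 293, S_uud = 164.1, S_udd = 91.87, S_ddd = 51.45
Terminal payoffs (K − S): max(-146, 0) = 0, max(-17.06, 0) = 0, max(55.13, 0) = 55.13, max(95.55, 0) = 95.55
Node uu (S = 234.4): continuation = e^(−0.1)·[0.7367·0.0000 + 0.2633·0.0000] = 0.0000; exercise value = 0.0000 ≤ continuation, so V_uu = 0.0000
Node ud (S = 131.2): continuation = e^(−0.1)·[0.7367·0.0000 + 0.2633·55.1250] = 13.1345; exercise value = 15.7500 > continuation, so V_ud = 15.7500 (exercise)
Node dd (S = 73.5): continuation = e^(−0.1)·[0.7367·55.1250 + 0.2633·95.5500] = 59.5111; exercise value = 73.5000 > continuation, so V_dd = 73.5000 (exercise)
Node u (S = 187.5): continuation = e^(−0.1)·[0.7367·0.0000 + 0.2633·15.7500] = 3.7527; exercise value = 0.0000 ≤ continuation, so V_u = 3.7527
Node d (S = 105): continuation = e^(−0.1)·[0.7367·15.7500 + 0.2633·73.5000] = 28.0111; exercise value = 42.0000 > continuation, so V_d = 42.0000 (exercise)
Node 0 (S = 150): continuation = e^(−0.1)·[0.7367·3.7527 + 0.2633·42.0000] = 12.5086; exercise value = 0.0000 ≤ continuation, so V_0 = 12.5086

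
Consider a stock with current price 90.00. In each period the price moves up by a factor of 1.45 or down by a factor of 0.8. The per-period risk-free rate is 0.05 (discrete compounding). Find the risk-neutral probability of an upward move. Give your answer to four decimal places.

p = 0.3846

Risk-neutral probability p = (1 + 0.05 − 0.8)/(1.45 − 0.8) = 0.2500/0.6500 = 0.3846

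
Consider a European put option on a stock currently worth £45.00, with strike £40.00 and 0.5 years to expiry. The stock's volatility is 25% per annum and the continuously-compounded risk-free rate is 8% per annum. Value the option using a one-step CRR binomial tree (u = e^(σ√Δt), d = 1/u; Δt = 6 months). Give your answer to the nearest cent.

CRR parameters: u = e^(σ√Δt) = e^(0.25·√0.5) = 1.1934, d = 1/u = 0.8380
Per-period rate: rΔt = 0.08·0.5 = 0.04, so R = e^0.04 = 1.0408
Risk-neutral probability p = (e^0.04 − 0.8380)/(1.1934 − 0.8380) = 0.2028/0.3554 = 0.5708
Terminal stock prices: S_u = 53.7, S_d = 37.71
Terminal payoffs (K − S): max(-13.7, 0) = 0, max(2.291, 0) = 2.291
Node 0 (S = 45): V_0 = e^(−0.04)·[0.5708·0.0000 + 0.4292·2.2915] = 0.9450

£0.95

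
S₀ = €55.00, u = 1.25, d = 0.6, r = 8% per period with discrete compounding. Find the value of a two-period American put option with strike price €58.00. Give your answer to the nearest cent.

Risk-neutral probability p = (1 + 0.08 − 0.6)/(1.25 − 0.6) = 0.4800/0.6500 = 0.7385
Terminal stock prices: S_uu = 85.94, S_ud = 41.25, S_dd = 19.8
Terminal payoffs (K − S): max(-27.94, 0) = 0, max(16.75, 0) = 16.75, max(38.2, 0) = 38.2
Node u (S = 68.75): continuation = 1/1.08·[0.7385·0.0000 + 0.2615·16.7500] = 4.0563; exercise value = 0.0000 ≤ continuation, so V_u = 4.0563
Node d (S = 33): continuation = 1/1.08·[0.7385·16.7500 + 0.2615·38.2000] = 20.7037; exercise value = 25.0000 > continuation, so V_d = 25.0000 (exercise)
Node 0 (S = 55): continuation = 1/1.08·[0.7385·4.0563 + 0.2615·25.0000] = 8.8276; exercise value = 3.0000 ≤ continuation, so V_0 = 8.8276

€8.83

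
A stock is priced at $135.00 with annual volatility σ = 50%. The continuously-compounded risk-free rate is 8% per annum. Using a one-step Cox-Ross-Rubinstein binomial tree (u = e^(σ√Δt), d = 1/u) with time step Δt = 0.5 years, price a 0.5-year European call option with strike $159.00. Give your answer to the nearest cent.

CRR parameters: u = e^(σ√Δt) = e^(0.5·√0.5) = 1.4241, d = 1/u = 0.7022
Per-period rate: rΔt = 0.08·0.5 = 0.04, so R = e^0.04 = 1.0408
Risk-neutral probability p = (e^0.04 − 0.7022)/(1.4241 − 0.7022) = 0.3386/0.7219 = 0.4691
Terminal stock prices: S_u = 192.3, S_d = 94.8
Terminal payoffs (S − K): max(33.26, 0) = 33.26, max(-64.2, 0) = 0
Node 0 (S = 135): V_0 = e^(−0.04)·[0.4691·33.2561 + 0.5309·0.0000] = 14.9872

$14.99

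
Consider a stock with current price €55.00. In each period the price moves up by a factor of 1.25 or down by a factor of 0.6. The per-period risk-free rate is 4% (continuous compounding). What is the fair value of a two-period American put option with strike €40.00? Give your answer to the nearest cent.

Risk-neutral probability p = (e^0.04 − 0.6)/(1.25 − 0.6) = 0.4408/0.6500 = 0.6782
Terminal stock prices: S_uu = 85.94, S_ud = 41.25, S_dd = 19.8
Terminal payoffs (K − S): max(-45.94, 0) = 0, max(-1.25, 0) = 0, max(20.2, 0) = 20.2
Node u (S = 68.75): continuation = e^(−0.04)·[0.6782·0.0000 + 0.3218·0.0000] = 0.0000; exercise value = 0.0000 ≤ continuation, so V_u = 0.0000
Node d (S = 33): continuation = e^(−0.04)·[0.6782·0.0000 + 0.3218·20.2000] = 6.2461; exercise value = 7.0000 > continuation, so V_d = 7.0000 (exercise)
Node 0 (S = 55): continuation = e^(−0.04)·[0.6782·0.0000 + 0.3218·7.0000] = 2.1645; exercise value = 0.0000 ≤ continuation, so V_0 = 2.1645

€2.16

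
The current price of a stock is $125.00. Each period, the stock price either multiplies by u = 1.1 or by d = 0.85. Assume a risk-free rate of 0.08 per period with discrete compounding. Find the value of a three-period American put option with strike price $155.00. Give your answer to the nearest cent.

Risk-neutral probability p = (1 + 0.08 − 0.85)/(1.1 − 0.85) = 0.2300/0.2500 = 0.9200
Terminal stock prices: S_uuu = 166.4, S_uud = 128.6, S_udd = 99.34, S_ddd = 76.77
Terminal payoffs (K − S): max(-11.38, 0) = 0, max(26.44, 0) = 26.44, max(55.66, 0) = 55.66, max(78.23, 0) = 78.23
Node uu (S = 151.3): continuation = 1/1.08·[0.9200·0.0000 + 0.0800·26.4375] = 1.9583; exercise value = 3.7500 > continuation, so V_uu = 3.7500 (exercise)
Node ud (S = 116.9): continuation = 1/1.08·[0.9200·26.4375 + 0.0800·55.6563] = 26.6435; exercise value = 38.1250 > continuation, so V_ud = 38.1250 (exercise)
Node dd (S = 90.31): continuation = 1/1.08·[0.9200·55.6563 + 0.0800·78.2344] = 53.2060; exercise value = 64.6875 > continuation, so V_dd = 64.6875 (exercise)
Node u (S = 137.5): continuation = 1/1.08·[0.9200·3.7500 + 0.0800·38.1250] = 6.0185; exercise value = 17.5000 > continuation, so V_u = 17.5000 (exercise)
Node d (S = 106.2): continuation = 1/1.08·[0.9200·38.1250 + 0.0800·64.6875] = 37.2685; exercise value = 48.7500 > continuation, so V_d = 48.7500 (exercise)
Node 0 (S = 125): continuation = 1/1.08·[0.9200·17.5000 + 0.0800·48.7500] = 18.5185; exercise value = 30.0000 > continuation, so V_0 = 30.0000 (exercise)

$30.00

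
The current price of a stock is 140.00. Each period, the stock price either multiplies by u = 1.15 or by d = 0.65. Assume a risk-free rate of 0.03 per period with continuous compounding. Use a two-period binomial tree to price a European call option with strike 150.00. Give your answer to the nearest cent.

19.17

Risk-neutral probability p = (e^0.03 − 0.65)/(1.15 − 0.65) = 0.3805/0.5000 = 0.7609
Terminal stock prices: S_uu = 185.1, S_ud = 104.7, S_dd = 59.15
Terminal payoffs (S − K): max(35.15, 0) = 35.15, max(-45.35, 0) = 0, max(-90.85, 0) = 0
Node u (S = 161): V_u = e^(−0.03)·[0.7609·35.1500 + 0.2391·0.0000] = 25.9555
Node d (S = 91): V_d = e^(−0.03)·[0.7609·0.0000 + 0.2391·0.0000] = 0.0000
Node 0 (S = 140): V_0 = e^(−0.03)·[0.7609·25.9555 + 0.2391·0.0000] = 19.1661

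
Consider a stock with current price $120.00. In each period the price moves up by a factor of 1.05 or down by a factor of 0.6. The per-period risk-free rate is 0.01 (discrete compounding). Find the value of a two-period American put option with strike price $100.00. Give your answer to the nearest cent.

$4.40

Risk-neutral probability p = (1 + 0.01 − 0.6)/(1.05 − 0.6) = 0.4100/0.4500 = 0.9111
Terminal stock prices: S_uu = 132.3, S_ud = 75.6, S_dd = 43.2
Terminal payoffs (K − S): max(-32.3, 0) = 0, max(24.4, 0) = 24.4, max(56.8, 0) = 56.8
Node u (S = 126): continuation = 1/1.01·[0.9111·0.0000 + 0.0889·24.4000] = 2.1474; exercise value = 0.0000 ≤ continuation, so V_u = 2.1474
Node d (S = 72): continuation = 1/1.01·[0.9111·24.4000 + 0.0889·56.8000] = 27.0099; exercise value = 28.0000 > continuation, so V_d = 28.0000 (exercise)
Node 0 (S = 120): continuation = 1/1.01·[0.9111·2.1474 + 0.0889·28.0000] = 4.4014; exercise value = 0.0000 ≤ continuation, so V_0 = 4.4014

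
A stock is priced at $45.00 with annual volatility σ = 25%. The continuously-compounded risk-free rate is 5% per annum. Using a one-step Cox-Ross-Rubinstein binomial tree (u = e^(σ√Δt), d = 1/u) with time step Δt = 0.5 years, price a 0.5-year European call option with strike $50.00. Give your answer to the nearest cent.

CRR parameters: u = e^(σ√Δt) = e^(0.25·√0.5) = 1.1934, d = 1/u = 0.8380
Per-period rate: rΔt = 0.05·0.5 = 0.025, so R = e^0.025 = 1.0253
Risk-neutral probability p = (e^0.025 − 0.8380)/(1.1934 − 0.8380) = 0.1873/0.3554 = 0.5272
Terminal stock prices: S_u = 53.7, S_d = 37.71
Terminal payoffs (S − K): max(3.701, 0) = 3.701, max(-12.29, 0) = 0
Node 0 (S = 45): V_0 = e^(−0.025)·[0.5272·3.7014 + 0.4728·0.0000] = 1.9030

$1.90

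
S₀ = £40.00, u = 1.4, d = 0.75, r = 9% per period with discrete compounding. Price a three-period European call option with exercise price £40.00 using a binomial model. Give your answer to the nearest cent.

Risk-neutral probability p = (1 + 0.09 − 0.75)/(1.4 − 0.75) = 0.3400/0.6500 = 0.5231
Terminal stock prices: S_uuu = 109.8, S_uud = 58.8, S_udd = 31.5, S_ddd = 16.88
Terminal payoffs (S − K): max(69.76, 0) = 69.76, max(18.8, 0) = 18.8, max(-8.5, 0) = 0, max(-23.12, 0) = 0
Node uu (S = 78.4): V_uu = 1/1.09·[0.5231·69.7600 + 0.4769·18.8000] = 41.7028
Node ud (S = 42): V_ud = 1/1.09·[0.5231·18.8000 + 0.4769·0.0000] = 9.0219
Node dd (S = 22.5): V_dd = 1/1.09·[0.5231·0.0000 + 0.4769·0.0000] = 0.0000
Node u (S = 56): V_u = 1/1.09·[0.5231·41.7028 + 0.4769·9.0219] = 23.9601
Node d (S = 30): V_d = 1/1.09·[0.5231·9.0219 + 0.4769·0.0000] = 4.3295
Node 0 (S = 40): V_0 = 1/1.09·[0.5231·23.9601 + 0.4769·4.3295] = 13.3925

£13.39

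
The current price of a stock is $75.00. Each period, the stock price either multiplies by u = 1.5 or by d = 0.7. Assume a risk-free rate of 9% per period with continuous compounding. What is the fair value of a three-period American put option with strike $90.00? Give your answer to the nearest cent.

Risk-neutral probability p = (e^0.09 − 0.7)/(1.5 − 0.7) = 0.3942/0.8000 = 0.4927
Terminal stock prices: S_uuu = 253.1, S_uud = 118.1, S_udd = 55.12, S_ddd = 25.72
Terminal payoffs (K − S): max(-163.1, 0) = 0, max(-28.12, 0) = 0, max(34.88, 0) = 34.88, max(64.28, 0) = 64.28
Node uu (S = 168.8): continuation = e^(−0.09)·[0.4927·0.0000 + 0.5073·0.0000] = 0.0000; exercise value = 0.0000 ≤ continuation, so V_uu = 0.0000
Node ud (S = 78.75): continuation = e^(−0.09)·[0.4927·0.0000 + 0.5073·34.8750] = 16.1688; exercise value = 11.2500 ≤ continuation, so V_ud = 16.1688
Node dd (S = 36.75): continuation = e^(−0.09)·[0.4927·34.8750 + 0.5073·64.2750] = 45.5038; exercise value = 53.2500 > continuation, so V_dd = 53.2500 (exercise)
Node u (S = 112.5): continuation = e^(−0.09)·[0.4927·0.0000 + 0.5073·16.1688] = 7.4962; exercise value = 0.0000 ≤ continuation, so V_u = 7.4962
Node d (S = 52.5): continuation = e^(−0.09)·[0.4927·16.1688 + 0.5073·53.2500] = 31.9688; exercise value = 37.5000 > continuation, so V_d = 37.5000 (exercise)
Node 0 (S = 75): continuation = e^(−0.09)·[0.4927·7.4962 + 0.5073·37.5000] = 20.7614; exercise value = 15.0000 ≤ continuation, so V_0 = 20.7614

$20.76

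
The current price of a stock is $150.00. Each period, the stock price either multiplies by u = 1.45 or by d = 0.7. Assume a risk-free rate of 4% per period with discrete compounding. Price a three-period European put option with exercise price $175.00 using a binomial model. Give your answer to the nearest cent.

Risk-neutral probability p = (1 + 0.04 − 0.7)/(1.45 − 0.7) = 0.3400/0.7500 = 0.4533
Terminal stock prices: S_uuu = 457.3, S_uud = 220.8, S_udd = 106.6, S_ddd = 51.45
Terminal payoffs (K − S): max(-282.3, 0) = 0, max(-45.76, 0) = 0, max(68.43, 0) = 68.43, max(123.6, 0) = 123.6
Node uu (S = 315.4): V_uu = 1/1.04·[0.4533·0.0000 + 0.5467·0.0000] = 0.0000
Node ud (S = 152.2): V_ud = 1/1.04·[0.4533·0.0000 + 0.5467·68.4250] = 35.9670
Node dd (S = 73.5): V_dd = 1/1.04·[0.4533·68.4250 + 0.5467·123.5500] = 94.7692
Node u (S = 217.5): V_u = 1/1.04·[0.4533·0.0000 + 0.5467·35.9670] = 18.9057
Node d (S = 105): V_d = 1/1.04·[0.4533·35.9670 + 0.5467·94.7692] = 65.4925
Node 0 (S = 150): V_0 = 1/1.04·[0.4533·18.9057 + 0.5467·65.4925] = 42.6665

$42.67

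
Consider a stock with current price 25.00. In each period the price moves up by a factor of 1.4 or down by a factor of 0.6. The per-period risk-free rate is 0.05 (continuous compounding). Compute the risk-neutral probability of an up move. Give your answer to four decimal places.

p = 0.5641

Risk-neutral probability p = (e^0.05 − 0.6)/(1.4 − 0.6) = 0.4513/0.8000 = 0.5641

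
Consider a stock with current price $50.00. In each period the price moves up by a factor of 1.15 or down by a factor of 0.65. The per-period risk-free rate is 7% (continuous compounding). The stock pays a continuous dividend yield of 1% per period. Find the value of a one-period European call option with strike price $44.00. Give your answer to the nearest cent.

$10.37

Per-period risk-free factor R = e^0.07 = 1.0725; dividend-adjusted growth = e^(0.07−0.01) = 1.0618.
Risk-neutral probability p = (1.0618 − 0.65)/(1.15 − 0.65) = 0.4118/0.5000 = 0.8237
Terminal stock prices: S_u = 57.5, S_d = 32.5
Terminal payoffs (S − K): max(13.5, 0) = 13.5, max(-11.5, 0) = 0
Node 0 (S = 50): V_0 = e^(−0.07)·[0.8237·13.5000 + 0.1763·0.0000] = 10.3678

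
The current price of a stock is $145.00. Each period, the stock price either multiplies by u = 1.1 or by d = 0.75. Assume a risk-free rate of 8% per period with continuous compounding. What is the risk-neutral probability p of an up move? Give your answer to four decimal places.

Risk-neutral probability p = (e^0.08 − 0.75)/(1.1 − 0.75) = 0.3333/0.3500 = 0.9522

p = 0.9522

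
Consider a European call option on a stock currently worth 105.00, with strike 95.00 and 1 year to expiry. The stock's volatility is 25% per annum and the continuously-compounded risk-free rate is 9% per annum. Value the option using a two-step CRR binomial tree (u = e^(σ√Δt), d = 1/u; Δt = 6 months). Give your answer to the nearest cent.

21.52

CRR parameters: u = e^(σ√Δt) = e^(0.25·√0.5) = 1.1934, d = 1/u = 0.8380
Per-period rate: rΔt = 0.09·0.5 = 0.045, so R = e^0.045 = 1.0460
Risk-neutral probability p = (e^0.045 − 0.8380)/(1.1934 − 0.8380) = 0.2081/0.3554 = 0.5854
Terminal stock prices: S_uu = 149.5, S_ud = 105, S_dd = 73.73
Terminal payoffs (S − K): max(54.53, 0) = 54.53, max(10, 0) = 10, max(-21.27, 0) = 0
Node u (S = 125.3): V_u = e^(−0.045)·[0.5854·54.5325 + 0.4146·10.0000] = 34.4835
Node d (S = 87.99): V_d = e^(−0.045)·[0.5854·10.0000 + 0.4146·0.0000] = 5.5967
Node 0 (S = 105): V_0 = e^(−0.045)·[0.5854·34.4835 + 0.4146·5.5967] = 21.5175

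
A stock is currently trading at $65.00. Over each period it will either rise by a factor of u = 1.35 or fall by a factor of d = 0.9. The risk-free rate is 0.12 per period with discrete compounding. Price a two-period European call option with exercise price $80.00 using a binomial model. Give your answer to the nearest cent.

$7.33

Risk-neutral probability p = (1 + 0.12 − 0.9)/(1.35 − 0.9) = 0.2200/0.4500 = 0.4889
Terminal stock prices: S_uu = 118.5, S_ud = 78.98, S_dd = 52.65
Terminal payoffs (S − K): max(38.46, 0) = 38.46, max(-1.025, 0) = 0, max(-27.35, 0) = 0
Node u (S = 87.75): V_u = 1/1.12·[0.4889·38.4625 + 0.5111·0.0000] = 16.7892
Node d (S = 58.5): V_d = 1/1.12·[0.4889·0.0000 + 0.5111·0.0000] = 0.0000
Node 0 (S = 65): V_0 = 1/1.12·[0.4889·16.7892 + 0.5111·0.0000] = 7.3286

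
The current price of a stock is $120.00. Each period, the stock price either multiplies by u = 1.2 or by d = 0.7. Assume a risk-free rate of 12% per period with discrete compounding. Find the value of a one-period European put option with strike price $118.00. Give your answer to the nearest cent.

Risk-neutral probability p = (1 + 0.12 − 0.7)/(1.2 − 0.7) = 0.4200/0.5000 = 0.8400
Terminal stock prices: S_u = 144, S_d = 84
Terminal payoffs (K − S): max(-26, 0) = 0, max(34, 0) = 34
Node 0 (S = 120): V_0 = 1/1.12·[0.8400·0.0000 + 0.1600·34.0000] = 4.8571

$4.86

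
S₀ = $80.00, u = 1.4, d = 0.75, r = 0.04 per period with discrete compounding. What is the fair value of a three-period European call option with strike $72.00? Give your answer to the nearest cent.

$25.05

Risk-neutral probability p = (1 + 0.04 − 0.75)/(1.4 − 0.75) = 0.2900/0.6500 = 0.4462
Terminal stock prices: S_uuu = 219.5, S_uud = 117.6, S_udd = 63, S_ddd = 33.75
Terminal payoffs (S − K): max(147.5, 0) = 147.5, max(45.6, 0) = 45.6, max(-9, 0) = 0, max(-38.25, 0) = 0
Node uu (S = 156.8): V_uu = 1/1.04·[0.4462·147.5200 + 0.5538·45.6000] = 87.5692
Node ud (S = 84): V_ud = 1/1.04·[0.4462·45.6000 + 0.5538·0.0000] = 19.5621
Node dd (S = 45): V_dd = 1/1.04·[0.4462·0.0000 + 0.5538·0.0000] = 0.0000
Node u (S = 112): V_u = 1/1.04·[0.4462·87.5692 + 0.5538·19.5621] = 47.9844
Node d (S = 60): V_d = 1/1.04·[0.4462·19.5621 + 0.5538·0.0000] = 8.3920
Node 0 (S = 80): V_0 = 1/1.04·[0.4462·47.9844 + 0.5538·8.3920] = 25.0541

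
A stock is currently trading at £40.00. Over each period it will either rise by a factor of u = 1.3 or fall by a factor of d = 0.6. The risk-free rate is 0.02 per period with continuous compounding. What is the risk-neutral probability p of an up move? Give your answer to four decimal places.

p = 0.6003

Risk-neutral probability p = (e^0.02 − 0.6)/(1.3 − 0.6) = 0.4202/0.7000 = 0.6003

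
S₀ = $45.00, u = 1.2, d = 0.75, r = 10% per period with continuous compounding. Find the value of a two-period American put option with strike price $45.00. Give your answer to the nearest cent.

$2.76

Risk-neutral probability p = (e^0.1 − 0.75)/(1.2 − 0.75) = 0.3552/0.4500 = 0.7893
Terminal stock prices: S_uu = 64.8, S_ud = 40.5, S_dd = 25.31
Terminal payoffs (K − S): max(-19.8, 0) = 0, max(4.5, 0) = 4.5, max(19.69, 0) = 19.69
Node u (S = 54): continuation = e^(−0.1)·[0.7893·0.0000 + 0.2107·4.5000] = 0.8580; exercise value = 0.0000 ≤ continuation, so V_u = 0.8580
Node d (S = 33.75): continuation = e^(−0.1)·[0.7893·4.5000 + 0.2107·19.6875] = 6.9677; exercise value = 11.2500 > continuation, so V_d = 11.2500 (exercise)
Node 0 (S = 45): continuation = e^(−0.1)·[0.7893·0.8580 + 0.2107·11.2500] = 2.7579; exercise value = 0.0000 ≤ continuation, so V_0 = 2.7579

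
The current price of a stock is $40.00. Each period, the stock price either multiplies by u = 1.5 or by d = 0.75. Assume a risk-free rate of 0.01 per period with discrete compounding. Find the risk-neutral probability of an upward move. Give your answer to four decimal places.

Risk-neutral probability p = (1 + 0.01 − 0.75)/(1.5 − 0.75) = 0.2600/0.7500 = 0.3467

p = 0.3467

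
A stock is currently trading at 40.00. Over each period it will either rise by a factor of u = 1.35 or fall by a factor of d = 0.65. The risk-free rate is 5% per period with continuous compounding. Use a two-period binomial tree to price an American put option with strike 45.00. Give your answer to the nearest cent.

Risk-neutral probability p = (e^0.05 − 0.65)/(1.35 − 0.65) = 0.4013/0.7000 = 0.5732
Terminal stock prices: S_uu = 72.9, S_ud = 35.1, S_dd = 16.9
Terminal payoffs (K − S): max(-27.9, 0) = 0, max(9.9, 0) = 9.9, max(28.1, 0) = 28.1
Node u (S = 54): continuation = e^(−0.05)·[0.5732·0.0000 + 0.4268·9.9000] = 4.0188; exercise value = 0.0000 ≤ continuation, so V_u = 4.0188
Node d (S = 26): continuation = e^(−0.05)·[0.5732·9.9000 + 0.4268·28.1000] = 16.8053; exercise value = 19.0000 > continuation, so V_d = 19.0000 (exercise)
Node 0 (S = 40): continuation = e^(−0.05)·[0.5732·4.0188 + 0.4268·19.0000] = 9.9043; exercise value = 5.0000 ≤ continuation, so V_0 = 9.9043

9.90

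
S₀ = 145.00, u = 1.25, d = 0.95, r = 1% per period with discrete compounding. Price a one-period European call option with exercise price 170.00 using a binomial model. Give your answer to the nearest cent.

Risk-neutral probability p = (1 + 0.01 − 0.95)/(1.25 − 0.95) = 0.0600/0.3000 = 0.2000
Terminal stock prices: S_u = 181.2, S_d = 137.8
Terminal payoffs (S − K): max(11.25, 0) = 11.25, max(-32.25, 0) = 0
Node 0 (S = 145): V_0 = 1/1.01·[0.2000·11.2500 + 0.8000·0.0000] = 2.2277

2.23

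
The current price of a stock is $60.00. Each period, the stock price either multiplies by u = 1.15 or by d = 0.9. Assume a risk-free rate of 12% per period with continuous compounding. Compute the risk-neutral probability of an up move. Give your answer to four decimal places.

Risk-neutral probability p = (e^0.12 − 0.9)/(1.15 − 0.9) = 0.2275/0.2500 = 0.9100

p = 0.9100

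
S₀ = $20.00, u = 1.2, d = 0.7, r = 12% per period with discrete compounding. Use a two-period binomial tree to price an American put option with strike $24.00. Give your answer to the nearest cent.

Risk-neutral probability p = (1 + 0.12 − 0.7)/(1.2 − 0.7) = 0.4200/0.5000 = 0.8400
Terminal stock prices: S_uu = 28.8, S_ud = 16.8, S_dd = 9.8
Terminal payoffs (K − S): max(-4.8, 0) = 0, max(7.2, 0) = 7.2, max(14.2, 0) = 14.2
Node u (S = 24): continuation = 1/1.12·[0.8400·0.0000 + 0.1600·7.2000] = 1.0286; exercise value = 0.0000 ≤ continuation, so V_u = 1.0286
Node d (S = 14): continuation = 1/1.12·[0.8400·7.2000 + 0.1600·14.2000] = 7.4286; exercise value = 10.0000 > continuation, so V_d = 10.0000 (exercise)
Node 0 (S = 20): continuation = 1/1.12·[0.8400·1.0286 + 0.1600·10.0000] = 2.2000; exercise value = 4.0000 > continuation, so V_0 = 4.0000 (exercise)

$4.00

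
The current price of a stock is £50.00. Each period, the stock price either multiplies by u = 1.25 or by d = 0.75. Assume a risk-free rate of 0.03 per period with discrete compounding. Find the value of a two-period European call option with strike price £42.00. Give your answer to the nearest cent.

Risk-neutral probability p = (1 + 0.03 − 0.75)/(1.25 − 0.75) = 0.2800/0.5000 = 0.5600
Terminal stock prices: S_uu = 78.12, S_ud = 46.88, S_dd = 28.12
Terminal payoffs (S − K): max(36.12, 0) = 36.12, max(4.875, 0) = 4.875, max(-13.88, 0) = 0
Node u (S = 62.5): V_u = 1/1.03·[0.5600·36.1250 + 0.4400·4.8750] = 21.7233
Node d (S = 37.5): V_d = 1/1.03·[0.5600·4.8750 + 0.4400·0.0000] = 2.6505
Node 0 (S = 50): V_0 = 1/1.03·[0.5600·21.7233 + 0.4400·2.6505] = 12.9430

£12.94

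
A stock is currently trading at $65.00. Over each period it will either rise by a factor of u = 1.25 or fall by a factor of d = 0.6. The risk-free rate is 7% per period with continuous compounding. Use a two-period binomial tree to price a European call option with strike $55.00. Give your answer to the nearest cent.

$21.39

Risk-neutral probability p = (e^0.07 − 0.6)/(1.25 − 0.6) = 0.4725/0.6500 = 0.7269
Terminal stock prices: S_uu = 101.6, S_ud = 48.75, S_dd = 23.4
Terminal payoffs (S − K): max(46.56, 0) = 46.56, max(-6.25, 0) = 0, max(-31.6, 0) = 0
Node u (S = 81.25): V_u = e^(−0.07)·[0.7269·46.5625 + 0.2731·0.0000] = 31.5596
Node d (S = 39): V_d = e^(−0.07)·[0.7269·0.0000 + 0.2731·0.0000] = 0.0000
Node 0 (S = 65): V_0 = e^(−0.07)·[0.7269·31.5596 + 0.2731·0.0000] = 21.3908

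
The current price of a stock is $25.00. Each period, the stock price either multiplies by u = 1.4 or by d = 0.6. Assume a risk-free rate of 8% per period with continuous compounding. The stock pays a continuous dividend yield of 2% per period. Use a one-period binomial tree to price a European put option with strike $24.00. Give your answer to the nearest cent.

$3.51

Per-period risk-free factor R = e^0.08 = 1.0833; dividend-adjusted growth = e^(0.08−0.02) = 1.0618.
Risk-neutral probability p = (1.0618 − 0.6)/(1.4 − 0.6) = 0.4618/0.8000 = 0.5773
Terminal stock prices: S_u = 35, S_d = 15
Terminal payoffs (K − S): max(-11, 0) = 0, max(9, 0) = 9
Node 0 (S = 25): V_0 = e^(−0.08)·[0.5773·0.0000 + 0.4227·9.0000] = 3.5118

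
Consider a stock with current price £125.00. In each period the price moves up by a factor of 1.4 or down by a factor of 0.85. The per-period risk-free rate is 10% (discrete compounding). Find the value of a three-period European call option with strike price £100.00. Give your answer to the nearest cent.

Risk-neutral probability p = (1 + 0.1 − 0.85)/(1.4 − 0.85) = 0.2500/0.5500 = 0.4545
Terminal stock prices: S_uuu = 343, S_uud = 208.2, S_udd = 126.4, S_ddd = 76.77
Terminal payoffs (S − K): max(243, 0) = 243, max(108.2, 0) = 108.2, max(26.44, 0) = 26.44, max(-23.23, 0) = 0
Node uu (S = 245): V_uu = 1/1.1·[0.4545·243.0000 + 0.5455·108.2500] = 154.0909
Node ud (S = 148.8): V_ud = 1/1.1·[0.4545·108.2500 + 0.5455·26.4375] = 57.8409
Node dd (S = 90.31): V_dd = 1/1.1·[0.4545·26.4375 + 0.5455·0.0000] = 10.9246
Node u (S = 175): V_u = 1/1.1·[0.4545·154.0909 + 0.5455·57.8409] = 92.3554
Node d (S = 106.2): V_d = 1/1.1·[0.4545·57.8409 + 0.5455·10.9246] = 29.3184
Node 0 (S = 125): V_0 = 1/1.1·[0.4545·92.3554 + 0.5455·29.3184] = 52.7014

£52.70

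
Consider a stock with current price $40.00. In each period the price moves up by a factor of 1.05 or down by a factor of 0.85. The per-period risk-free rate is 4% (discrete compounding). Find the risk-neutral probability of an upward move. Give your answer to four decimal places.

p = 0.9500

Risk-neutral probability p = (1 + 0.04 − 0.85)/(1.05 − 0.85) = 0.1900/0.2000 = 0.9500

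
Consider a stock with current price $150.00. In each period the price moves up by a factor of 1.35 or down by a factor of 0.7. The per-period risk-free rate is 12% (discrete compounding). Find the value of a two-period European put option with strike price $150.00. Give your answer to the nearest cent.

$10.64

Risk-neutral probability p = (1 + 0.12 − 0.7)/(1.35 − 0.7) = 0.4200/0.6500 = 0.6462
Terminal stock prices: S_uu = 273.4, S_ud = 141.8, S_dd = 73.5
Terminal payoffs (K − S): max(-123.4, 0) = 0, max(8.25, 0) = 8.25, max(76.5, 0) = 76.5
Node u (S = 202.5): V_u = 1/1.12·[0.6462·0.0000 + 0.3538·8.2500] = 2.6065
Node d (S = 105): V_d = 1/1.12·[0.6462·8.2500 + 0.3538·76.5000] = 28.9286
Node 0 (S = 150): V_0 = 1/1.12·[0.6462·2.6065 + 0.3538·28.9286] = 10.6432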